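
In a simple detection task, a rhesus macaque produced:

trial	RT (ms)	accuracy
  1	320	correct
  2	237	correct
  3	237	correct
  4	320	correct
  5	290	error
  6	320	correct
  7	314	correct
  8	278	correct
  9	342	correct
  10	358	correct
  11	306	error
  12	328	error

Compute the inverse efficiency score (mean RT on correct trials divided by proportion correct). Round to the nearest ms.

404 ms

Correct trials (n=9): 320, 237, 237, 320, 320, 314, 278, 342, 358
Mean correct RT = 2726/9 = 302.8889 ms
Proportion correct = 9/12
IES = 302.8889 / (9/12) = 403.852 ms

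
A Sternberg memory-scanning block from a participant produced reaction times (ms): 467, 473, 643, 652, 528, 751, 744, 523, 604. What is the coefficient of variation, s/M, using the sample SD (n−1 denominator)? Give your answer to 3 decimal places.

n = 9, Σ = 5385, M = 598.3333
Σ(x−M)² = 93012.000; s = √(93012.000/8) = 107.8262
CV = 107.8262 / 598.3333 = 0.18021

0.180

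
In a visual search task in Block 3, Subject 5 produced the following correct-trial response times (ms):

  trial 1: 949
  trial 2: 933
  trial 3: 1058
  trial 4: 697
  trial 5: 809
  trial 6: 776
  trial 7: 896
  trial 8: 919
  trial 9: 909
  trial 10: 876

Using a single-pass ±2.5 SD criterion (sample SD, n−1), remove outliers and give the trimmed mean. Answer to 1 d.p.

882.2 ms

n = 10, ΣRT = 8822, M = 882.200
Σ(x−M)² = 91185.60; s = √(91185.60/9) = 100.657
Cutoffs: 882.200 ± 2.5·100.657 → [630.6, 1133.8]
No RTs fall outside the cutoffs; all 10 retained. Mean = 8822/10 = 882.200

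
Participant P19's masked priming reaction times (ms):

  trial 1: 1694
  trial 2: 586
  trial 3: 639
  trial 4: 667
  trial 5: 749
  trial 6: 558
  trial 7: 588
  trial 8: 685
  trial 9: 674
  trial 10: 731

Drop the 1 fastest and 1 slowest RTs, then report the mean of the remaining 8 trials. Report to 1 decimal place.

664.9 ms

Sorted: 558, 586, 588, 639, 667, 674, 685, 731, 749, 1694
Drop lowest 1 (558) and highest 1 (1694)
Remaining (n=8): Σ = 5319, mean = 5319/8 = 664.875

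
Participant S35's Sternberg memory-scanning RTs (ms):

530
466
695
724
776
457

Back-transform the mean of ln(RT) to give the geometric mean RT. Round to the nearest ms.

594 ms

ln(RT): 6.2729, 6.1442, 6.5439, 6.5848, 6.6542, 6.1247
Mean ln(RT) = 38.3246/6 = 6.38743
Geometric mean = exp(6.38743) = 594.33 ms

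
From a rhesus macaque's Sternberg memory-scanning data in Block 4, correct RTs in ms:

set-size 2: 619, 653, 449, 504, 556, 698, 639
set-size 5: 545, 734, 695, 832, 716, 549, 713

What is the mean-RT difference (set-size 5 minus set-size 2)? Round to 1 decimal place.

M(set-size 2) = 4118/7 = 588.286
M(set-size 5) = 4784/7 = 683.429
Difference = 683.429 − 588.286 = 95.143 ms

95.1 ms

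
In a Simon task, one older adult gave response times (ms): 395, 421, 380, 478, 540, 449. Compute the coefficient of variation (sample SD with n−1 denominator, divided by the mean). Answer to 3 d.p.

n = 6, Σ = 2663, M = 443.8333
Σ(x−M)² = 17422.833; s = √(17422.833/5) = 59.0302
CV = 59.0302 / 443.8333 = 0.13300

0.133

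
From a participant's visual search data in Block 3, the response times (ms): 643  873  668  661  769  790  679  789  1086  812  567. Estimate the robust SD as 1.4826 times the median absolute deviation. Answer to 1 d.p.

149.7 ms

Sorted: 567, 643, 661, 668, 679, 769, 789, 790, 812, 873, 1086 → median = 769
|x − 769| sorted: 0, 20, 21, 43, 90, 101, 104, 108, 126, 202, 317 → MAD = 101
Robust SD ≈ 1.4826 × 101 = 149.743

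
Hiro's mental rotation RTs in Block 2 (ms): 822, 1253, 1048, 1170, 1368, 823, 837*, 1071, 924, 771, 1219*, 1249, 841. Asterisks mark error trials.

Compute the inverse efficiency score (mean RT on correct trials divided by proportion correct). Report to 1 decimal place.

1218.3 ms

Correct trials (n=11): 822, 1253, 1048, 1170, 1368, 823, 1071, 924, 771, 1249, 841
Mean correct RT = 11340/11 = 1030.9091 ms
Proportion correct = 11/13
IES = 1030.9091 / (11/13) = 1218.347 ms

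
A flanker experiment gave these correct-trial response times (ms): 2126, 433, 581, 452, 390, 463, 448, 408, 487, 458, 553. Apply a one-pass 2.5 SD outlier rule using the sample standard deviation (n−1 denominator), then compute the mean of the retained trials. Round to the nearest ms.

467 ms

n = 11, ΣRT = 6799, M = 618.091
Σ(x−M)² = 2533208.91; s = √(2533208.91/10) = 503.310
Cutoffs: 618.091 ± 2.5·503.310 → [-640.2, 1876.4]
Outside: 2126 → excluded.
Retained (n=10): Σ = 4673, mean = 4673/10 = 467.300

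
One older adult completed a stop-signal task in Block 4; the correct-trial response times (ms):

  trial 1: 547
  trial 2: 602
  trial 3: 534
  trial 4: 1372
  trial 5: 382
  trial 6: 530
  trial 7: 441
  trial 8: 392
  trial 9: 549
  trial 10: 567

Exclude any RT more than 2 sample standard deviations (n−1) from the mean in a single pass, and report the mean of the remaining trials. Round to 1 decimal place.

n = 10, ΣRT = 5916, M = 591.600
Σ(x−M)² = 727106.40; s = √(727106.40/9) = 284.235
Cutoffs: 591.600 ± 2·284.235 → [23.1, 1160.1]
Outside: 1372 → excluded.
Retained (n=9): Σ = 4544, mean = 4544/9 = 504.889

504.9 ms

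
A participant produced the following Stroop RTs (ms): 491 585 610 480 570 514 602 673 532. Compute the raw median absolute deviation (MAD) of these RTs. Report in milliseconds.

40 ms

Sorted: 480, 491, 514, 532, 570, 585, 602, 610, 673 → median = 570
|x − 570|: 79, 15, 40, 90, 0, 56, 32, 103, 38
Sorted deviations: 0, 15, 32, 38, 40, 56, 79, 90, 103 → MAD = 40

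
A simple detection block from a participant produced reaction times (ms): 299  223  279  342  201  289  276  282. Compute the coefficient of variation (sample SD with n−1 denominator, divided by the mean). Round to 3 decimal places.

n = 8, Σ = 2191, M = 273.8750
Σ(x−M)² = 13496.875; s = √(13496.875/7) = 43.9104
CV = 43.9104 / 273.8750 = 0.16033

0.160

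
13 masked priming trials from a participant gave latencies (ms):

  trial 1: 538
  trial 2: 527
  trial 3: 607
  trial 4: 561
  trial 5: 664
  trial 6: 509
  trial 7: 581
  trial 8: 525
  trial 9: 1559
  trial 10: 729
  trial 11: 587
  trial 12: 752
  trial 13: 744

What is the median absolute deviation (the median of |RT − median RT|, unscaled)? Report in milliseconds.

62 ms

Sorted: 509, 525, 527, 538, 561, 581, 587, 607, 664, 729, 744, 752, 1559 → median = 587
|x − 587|: 49, 60, 20, 26, 77, 78, 6, 62, 972, 142, 0, 165, 157
Sorted deviations: 0, 6, 20, 26, 49, 60, 62, 77, 78, 142, 157, 165, 972 → MAD = 62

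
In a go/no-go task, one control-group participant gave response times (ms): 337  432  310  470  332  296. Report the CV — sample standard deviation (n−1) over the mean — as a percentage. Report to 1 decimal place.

n = 6, Σ = 2177, M = 362.8333
Σ(x−M)² = 25144.833; s = √(25144.833/5) = 70.9152
CV = 70.9152 / 362.8333 = 0.19545 = 19.545%

19.5%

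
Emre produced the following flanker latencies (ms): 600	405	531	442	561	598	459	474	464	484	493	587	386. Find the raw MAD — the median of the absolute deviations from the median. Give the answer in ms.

Sorted: 386, 405, 442, 459, 464, 474, 484, 493, 531, 561, 587, 598, 600 → median = 484
|x − 484|: 116, 79, 47, 42, 77, 114, 25, 10, 20, 0, 9, 103, 98
Sorted deviations: 0, 9, 10, 20, 25, 42, 47, 77, 79, 98, 103, 114, 116 → MAD = 47

47 ms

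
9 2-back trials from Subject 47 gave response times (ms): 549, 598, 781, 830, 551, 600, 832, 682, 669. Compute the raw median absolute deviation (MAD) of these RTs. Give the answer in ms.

Sorted: 549, 551, 598, 600, 669, 682, 781, 830, 832 → median = 669
|x − 669|: 120, 71, 112, 161, 118, 69, 163, 13, 0
Sorted deviations: 0, 13, 69, 71, 112, 118, 120, 161, 163 → MAD = 112

112 ms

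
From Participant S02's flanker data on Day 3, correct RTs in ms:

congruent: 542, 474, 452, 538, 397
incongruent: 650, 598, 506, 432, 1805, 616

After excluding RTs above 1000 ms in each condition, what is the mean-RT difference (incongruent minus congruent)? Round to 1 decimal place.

79.8 ms

incongruent: exclude 1805
M(congruent) = 2403/5 = 480.600
M(incongruent) = 2802/5 = 560.400
Difference = 560.400 − 480.600 = 79.800 ms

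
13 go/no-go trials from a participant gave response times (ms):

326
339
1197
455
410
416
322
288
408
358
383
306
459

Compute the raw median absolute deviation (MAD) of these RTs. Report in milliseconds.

Sorted: 288, 306, 322, 326, 339, 358, 383, 408, 410, 416, 455, 459, 1197 → median = 383
|x − 383|: 57, 44, 814, 72, 27, 33, 61, 95, 25, 25, 0, 77, 76
Sorted deviations: 0, 25, 25, 27, 33, 44, 57, 61, 72, 76, 77, 95, 814 → MAD = 57

57 ms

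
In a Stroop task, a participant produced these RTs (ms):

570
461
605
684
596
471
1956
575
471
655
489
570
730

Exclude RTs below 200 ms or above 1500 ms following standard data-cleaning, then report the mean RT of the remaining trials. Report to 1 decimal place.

573.1 ms

Excluded: 1956
Retained (n=12): Σ = 6877
Mean = 6877/12 = 573.0833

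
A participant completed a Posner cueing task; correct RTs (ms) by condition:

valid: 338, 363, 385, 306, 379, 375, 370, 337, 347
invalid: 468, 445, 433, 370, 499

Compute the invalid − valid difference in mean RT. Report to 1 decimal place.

M(valid) = 3200/9 = 355.556
M(invalid) = 2215/5 = 443.000
Difference = 443.000 − 355.556 = 87.444 ms

87.4 ms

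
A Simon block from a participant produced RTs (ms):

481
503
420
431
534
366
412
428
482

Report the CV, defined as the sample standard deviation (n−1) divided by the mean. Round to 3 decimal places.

0.117

n = 9, Σ = 4057, M = 450.7778
Σ(x−M)² = 22089.556; s = √(22089.556/8) = 52.5471
CV = 52.5471 / 450.7778 = 0.11657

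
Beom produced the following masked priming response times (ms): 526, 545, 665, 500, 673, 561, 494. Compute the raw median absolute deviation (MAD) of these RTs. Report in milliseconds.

Sorted: 494, 500, 526, 545, 561, 665, 673 → median = 545
|x − 545|: 19, 0, 120, 45, 128, 16, 51
Sorted deviations: 0, 16, 19, 45, 51, 120, 128 → MAD = 45

45 ms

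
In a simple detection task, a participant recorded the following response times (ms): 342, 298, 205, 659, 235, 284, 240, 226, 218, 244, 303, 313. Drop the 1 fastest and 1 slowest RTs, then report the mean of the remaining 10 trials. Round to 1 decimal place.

270.3 ms

Sorted: 205, 218, 226, 235, 240, 244, 284, 298, 303, 313, 342, 659
Drop lowest 1 (205) and highest 1 (659)
Remaining (n=10): Σ = 2703, mean = 2703/10 = 270.300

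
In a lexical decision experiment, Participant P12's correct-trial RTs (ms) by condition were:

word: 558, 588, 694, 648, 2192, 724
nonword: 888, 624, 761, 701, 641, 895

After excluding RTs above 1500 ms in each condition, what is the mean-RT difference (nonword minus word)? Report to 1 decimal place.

word: exclude 2192
M(word) = 3212/5 = 642.400
M(nonword) = 4510/6 = 751.667
Difference = 751.667 − 642.400 = 109.267 ms

109.3 ms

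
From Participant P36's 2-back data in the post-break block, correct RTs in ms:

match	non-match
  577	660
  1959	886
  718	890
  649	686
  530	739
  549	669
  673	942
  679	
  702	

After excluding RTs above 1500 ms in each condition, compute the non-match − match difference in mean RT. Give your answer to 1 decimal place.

147.1 ms

match: exclude 1959
M(match) = 5077/8 = 634.625
M(non-match) = 5472/7 = 781.714
Difference = 781.714 − 634.625 = 147.089 ms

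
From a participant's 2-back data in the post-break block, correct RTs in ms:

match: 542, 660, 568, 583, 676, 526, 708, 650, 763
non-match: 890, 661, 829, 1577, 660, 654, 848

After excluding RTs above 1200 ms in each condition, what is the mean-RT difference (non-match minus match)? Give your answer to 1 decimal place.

non-match: exclude 1577
M(match) = 5676/9 = 630.667
M(non-match) = 4542/6 = 757.000
Difference = 757.000 − 630.667 = 126.333 ms

126.3 ms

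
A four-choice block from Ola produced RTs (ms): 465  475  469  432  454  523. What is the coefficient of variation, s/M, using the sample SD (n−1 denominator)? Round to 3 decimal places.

0.064

n = 6, Σ = 2818, M = 469.6667
Σ(x−M)² = 4559.333; s = √(4559.333/5) = 30.1971
CV = 30.1971 / 469.6667 = 0.06429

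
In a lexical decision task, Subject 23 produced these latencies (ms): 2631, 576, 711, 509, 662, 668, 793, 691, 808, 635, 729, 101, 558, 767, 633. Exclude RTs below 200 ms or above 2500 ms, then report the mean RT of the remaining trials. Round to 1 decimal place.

672.3 ms

Excluded: 101, 2631
Retained (n=13): Σ = 8740
Mean = 8740/13 = 672.3077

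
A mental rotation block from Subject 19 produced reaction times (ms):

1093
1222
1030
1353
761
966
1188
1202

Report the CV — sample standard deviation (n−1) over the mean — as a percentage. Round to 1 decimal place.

n = 8, Σ = 8815, M = 1101.8750
Σ(x−M)² = 234838.875; s = √(234838.875/7) = 183.1623
CV = 183.1623 / 1101.8750 = 0.16623 = 16.623%

16.6%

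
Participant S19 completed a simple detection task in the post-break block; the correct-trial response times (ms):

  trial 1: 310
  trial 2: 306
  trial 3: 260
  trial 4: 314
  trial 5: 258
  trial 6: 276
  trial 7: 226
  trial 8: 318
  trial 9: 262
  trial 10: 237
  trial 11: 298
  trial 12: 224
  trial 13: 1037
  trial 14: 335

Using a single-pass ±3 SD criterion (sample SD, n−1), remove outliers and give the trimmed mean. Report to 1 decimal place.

278.8 ms

n = 14, ΣRT = 4661, M = 332.929
Σ(x−M)² = 550478.93; s = √(550478.93/13) = 205.778
Cutoffs: 332.929 ± 3·205.778 → [-284.4, 950.3]
Outside: 1037 → excluded.
Retained (n=13): Σ = 3624, mean = 3624/13 = 278.769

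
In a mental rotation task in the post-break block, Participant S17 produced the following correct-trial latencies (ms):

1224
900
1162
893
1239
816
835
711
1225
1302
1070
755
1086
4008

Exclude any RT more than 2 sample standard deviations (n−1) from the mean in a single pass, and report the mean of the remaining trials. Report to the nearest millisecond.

1017 ms

n = 14, ΣRT = 17226, M = 1230.429
Σ(x−M)² = 8818443.43; s = √(8818443.43/13) = 823.615
Cutoffs: 1230.429 ± 2·823.615 → [-416.8, 2877.7]
Outside: 4008 → excluded.
Retained (n=13): Σ = 13218, mean = 13218/13 = 1016.769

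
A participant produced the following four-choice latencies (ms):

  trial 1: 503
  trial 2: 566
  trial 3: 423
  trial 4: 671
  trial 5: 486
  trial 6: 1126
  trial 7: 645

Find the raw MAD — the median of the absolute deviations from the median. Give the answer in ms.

Sorted: 423, 486, 503, 566, 645, 671, 1126 → median = 566
|x − 566|: 63, 0, 143, 105, 80, 560, 79
Sorted deviations: 0, 63, 79, 80, 105, 143, 560 → MAD = 80

80 ms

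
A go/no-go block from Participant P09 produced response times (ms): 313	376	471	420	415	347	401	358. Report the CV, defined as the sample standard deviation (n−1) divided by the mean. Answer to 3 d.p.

0.128

n = 8, Σ = 3101, M = 387.6250
Σ(x−M)² = 17159.875; s = √(17159.875/7) = 49.5117
CV = 49.5117 / 387.6250 = 0.12773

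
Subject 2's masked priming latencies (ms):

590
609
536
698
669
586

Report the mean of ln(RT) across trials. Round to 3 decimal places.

ln(RT): 6.3801, 6.4118, 6.2841, 6.5482, 6.5058, 6.3733
Σ ln(RT) = 38.5034
Mean = 38.5034/6 = 6.41723

6.417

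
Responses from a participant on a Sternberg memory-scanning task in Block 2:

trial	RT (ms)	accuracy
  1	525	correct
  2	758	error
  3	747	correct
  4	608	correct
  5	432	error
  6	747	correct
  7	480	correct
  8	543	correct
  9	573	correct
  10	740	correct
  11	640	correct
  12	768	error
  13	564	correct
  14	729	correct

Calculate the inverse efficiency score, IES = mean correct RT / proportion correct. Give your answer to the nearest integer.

Correct trials (n=11): 525, 747, 608, 747, 480, 543, 573, 740, 640, 564, 729
Mean correct RT = 6896/11 = 626.9091 ms
Proportion correct = 11/14
IES = 626.9091 / (11/14) = 797.884 ms

798 ms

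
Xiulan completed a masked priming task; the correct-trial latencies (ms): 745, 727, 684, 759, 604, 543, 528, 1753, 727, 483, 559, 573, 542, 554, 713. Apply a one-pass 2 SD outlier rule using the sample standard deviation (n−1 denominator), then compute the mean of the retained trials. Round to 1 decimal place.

n = 15, ΣRT = 10494, M = 699.600
Σ(x−M)² = 1309023.60; s = √(1309023.60/14) = 305.780
Cutoffs: 699.600 ± 2·305.780 → [88.0, 1311.2]
Outside: 1753 → excluded.
Retained (n=14): Σ = 8741, mean = 8741/14 = 624.357

624.4 ms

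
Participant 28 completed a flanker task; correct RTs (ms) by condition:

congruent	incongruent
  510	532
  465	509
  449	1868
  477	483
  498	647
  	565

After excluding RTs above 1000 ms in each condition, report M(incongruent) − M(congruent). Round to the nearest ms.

incongruent: exclude 1868
M(congruent) = 2399/5 = 479.800
M(incongruent) = 2736/5 = 547.200
Difference = 547.200 − 479.800 = 67.400 ms

67 ms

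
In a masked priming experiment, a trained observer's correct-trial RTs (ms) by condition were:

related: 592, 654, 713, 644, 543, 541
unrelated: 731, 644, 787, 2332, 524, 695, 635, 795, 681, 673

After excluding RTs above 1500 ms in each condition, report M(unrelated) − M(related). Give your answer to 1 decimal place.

unrelated: exclude 2332
M(related) = 3687/6 = 614.500
M(unrelated) = 6165/9 = 685.000
Difference = 685.000 − 614.500 = 70.500 ms

70.5 ms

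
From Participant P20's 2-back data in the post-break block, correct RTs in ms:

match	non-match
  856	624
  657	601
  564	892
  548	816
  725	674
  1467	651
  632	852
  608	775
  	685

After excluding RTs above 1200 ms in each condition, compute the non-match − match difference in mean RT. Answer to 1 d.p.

match: exclude 1467
M(match) = 4590/7 = 655.714
M(non-match) = 6570/9 = 730.000
Difference = 730.000 − 655.714 = 74.286 ms

74.3 ms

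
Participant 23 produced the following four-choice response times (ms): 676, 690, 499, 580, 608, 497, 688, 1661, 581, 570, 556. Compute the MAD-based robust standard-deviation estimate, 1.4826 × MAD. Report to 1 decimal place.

Sorted: 497, 499, 556, 570, 580, 581, 608, 676, 688, 690, 1661 → median = 581
|x − 581| sorted: 0, 1, 11, 25, 27, 82, 84, 95, 107, 109, 1080 → MAD = 82
Robust SD ≈ 1.4826 × 82 = 121.573

121.6 ms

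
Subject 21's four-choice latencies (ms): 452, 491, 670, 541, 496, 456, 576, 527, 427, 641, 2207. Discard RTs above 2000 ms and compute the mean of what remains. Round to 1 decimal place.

Excluded: 2207
Retained (n=10): Σ = 5277
Mean = 5277/10 = 527.7000

527.7 ms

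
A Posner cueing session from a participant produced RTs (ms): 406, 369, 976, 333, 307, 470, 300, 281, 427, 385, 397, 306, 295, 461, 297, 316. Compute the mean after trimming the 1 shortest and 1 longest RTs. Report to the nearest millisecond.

Sorted: 281, 295, 297, 300, 306, 307, 316, 333, 369, 385, 397, 406, 427, 461, 470, 976
Drop lowest 1 (281) and highest 1 (976)
Remaining (n=14): Σ = 5069, mean = 5069/14 = 362.071

362 ms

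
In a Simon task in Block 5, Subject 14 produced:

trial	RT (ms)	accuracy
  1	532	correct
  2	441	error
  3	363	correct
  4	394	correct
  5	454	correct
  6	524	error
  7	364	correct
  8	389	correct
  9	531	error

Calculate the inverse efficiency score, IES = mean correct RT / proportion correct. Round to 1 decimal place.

Correct trials (n=6): 532, 363, 394, 454, 364, 389
Mean correct RT = 2496/6 = 416.0000 ms
Proportion correct = 6/9
IES = 416.0000 / (6/9) = 624.000 ms

624.0 ms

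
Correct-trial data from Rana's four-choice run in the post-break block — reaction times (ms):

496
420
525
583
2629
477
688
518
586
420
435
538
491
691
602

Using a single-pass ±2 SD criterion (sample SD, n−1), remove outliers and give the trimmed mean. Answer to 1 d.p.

533.6 ms

n = 15, ΣRT = 10099, M = 673.267
Σ(x−M)² = 4198878.93; s = √(4198878.93/14) = 547.649
Cutoffs: 673.267 ± 2·547.649 → [-422.0, 1768.6]
Outside: 2629 → excluded.
Retained (n=14): Σ = 7470, mean = 7470/14 = 533.571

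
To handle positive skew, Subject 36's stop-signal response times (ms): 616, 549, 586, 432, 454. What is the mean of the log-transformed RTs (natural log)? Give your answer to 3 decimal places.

6.258

ln(RT): 6.4232, 6.3081, 6.3733, 6.0684, 6.1181
Σ ln(RT) = 31.2912
Mean = 31.2912/5 = 6.25824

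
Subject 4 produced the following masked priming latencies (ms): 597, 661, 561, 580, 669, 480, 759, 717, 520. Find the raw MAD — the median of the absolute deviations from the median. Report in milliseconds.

72 ms

Sorted: 480, 520, 561, 580, 597, 661, 669, 717, 759 → median = 597
|x − 597|: 0, 64, 36, 17, 72, 117, 162, 120, 77
Sorted deviations: 0, 17, 36, 64, 72, 77, 117, 120, 162 → MAD = 72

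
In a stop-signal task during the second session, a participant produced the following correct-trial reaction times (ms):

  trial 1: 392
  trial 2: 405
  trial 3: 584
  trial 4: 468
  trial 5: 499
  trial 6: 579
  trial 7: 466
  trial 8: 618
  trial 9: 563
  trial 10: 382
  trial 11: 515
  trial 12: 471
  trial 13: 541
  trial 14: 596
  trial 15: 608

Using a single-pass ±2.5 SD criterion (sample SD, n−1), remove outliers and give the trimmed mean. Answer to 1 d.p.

512.5 ms

n = 15, ΣRT = 7687, M = 512.467
Σ(x−M)² = 89279.73; s = √(89279.73/14) = 79.857
Cutoffs: 512.467 ± 2.5·79.857 → [312.8, 712.1]
No RTs fall outside the cutoffs; all 15 retained. Mean = 7687/15 = 512.467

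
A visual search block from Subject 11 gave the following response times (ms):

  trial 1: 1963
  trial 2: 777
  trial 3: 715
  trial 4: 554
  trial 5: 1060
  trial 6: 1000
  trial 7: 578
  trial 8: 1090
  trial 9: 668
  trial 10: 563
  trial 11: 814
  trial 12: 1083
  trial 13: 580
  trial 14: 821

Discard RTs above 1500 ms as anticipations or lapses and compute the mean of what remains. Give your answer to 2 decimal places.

792.54 ms

Excluded: 1963
Retained (n=13): Σ = 10303
Mean = 10303/13 = 792.5385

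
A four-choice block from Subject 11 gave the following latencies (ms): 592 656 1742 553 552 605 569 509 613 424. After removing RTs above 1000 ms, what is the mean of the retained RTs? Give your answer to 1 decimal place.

Excluded: 1742
Retained (n=9): Σ = 5073
Mean = 5073/9 = 563.6667

563.7 ms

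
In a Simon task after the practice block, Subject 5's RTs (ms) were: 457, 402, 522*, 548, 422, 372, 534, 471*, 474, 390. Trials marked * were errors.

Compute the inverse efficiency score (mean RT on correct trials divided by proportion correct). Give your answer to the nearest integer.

Correct trials (n=8): 457, 402, 548, 422, 372, 534, 474, 390
Mean correct RT = 3599/8 = 449.8750 ms
Proportion correct = 8/10
IES = 449.8750 / (8/10) = 562.344 ms

562 ms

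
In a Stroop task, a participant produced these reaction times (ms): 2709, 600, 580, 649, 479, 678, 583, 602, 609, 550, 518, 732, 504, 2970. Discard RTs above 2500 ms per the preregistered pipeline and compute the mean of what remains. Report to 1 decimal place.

Excluded: 2709, 2970
Retained (n=12): Σ = 7084
Mean = 7084/12 = 590.3333

590.3 ms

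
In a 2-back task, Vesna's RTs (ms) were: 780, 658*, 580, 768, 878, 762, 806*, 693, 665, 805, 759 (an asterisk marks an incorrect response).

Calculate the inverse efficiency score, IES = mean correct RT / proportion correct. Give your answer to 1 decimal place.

Correct trials (n=9): 780, 580, 768, 878, 762, 693, 665, 805, 759
Mean correct RT = 6690/9 = 743.3333 ms
Proportion correct = 9/11
IES = 743.3333 / (9/11) = 908.519 ms

908.5 ms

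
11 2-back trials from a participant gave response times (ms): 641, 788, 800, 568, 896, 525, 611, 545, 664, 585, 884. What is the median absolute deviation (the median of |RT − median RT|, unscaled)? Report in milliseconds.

Sorted: 525, 545, 568, 585, 611, 641, 664, 788, 800, 884, 896 → median = 641
|x − 641|: 0, 147, 159, 73, 255, 116, 30, 96, 23, 56, 243
Sorted deviations: 0, 23, 30, 56, 73, 96, 116, 147, 159, 243, 255 → MAD = 96

96 ms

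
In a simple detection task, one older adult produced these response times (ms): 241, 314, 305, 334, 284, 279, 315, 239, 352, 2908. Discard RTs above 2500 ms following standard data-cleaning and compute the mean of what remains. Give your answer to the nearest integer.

Excluded: 2908
Retained (n=9): Σ = 2663
Mean = 2663/9 = 295.8889

296 ms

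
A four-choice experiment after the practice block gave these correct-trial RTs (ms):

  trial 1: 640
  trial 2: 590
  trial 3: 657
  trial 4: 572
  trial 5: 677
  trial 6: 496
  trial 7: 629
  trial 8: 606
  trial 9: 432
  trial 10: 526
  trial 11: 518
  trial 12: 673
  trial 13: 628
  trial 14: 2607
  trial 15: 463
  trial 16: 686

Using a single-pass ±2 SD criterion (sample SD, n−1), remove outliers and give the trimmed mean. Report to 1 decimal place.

n = 16, ΣRT = 11400, M = 712.500
Σ(x−M)² = 3921606.00; s = √(3921606.00/15) = 511.312
Cutoffs: 712.500 ± 2·511.312 → [-310.1, 1735.1]
Outside: 2607 → excluded.
Retained (n=15): Σ = 8793, mean = 8793/15 = 586.200

586.2 ms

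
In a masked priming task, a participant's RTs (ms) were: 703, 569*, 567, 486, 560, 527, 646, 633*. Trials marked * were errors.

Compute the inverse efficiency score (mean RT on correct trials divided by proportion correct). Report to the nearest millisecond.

Correct trials (n=6): 703, 567, 486, 560, 527, 646
Mean correct RT = 3489/6 = 581.5000 ms
Proportion correct = 6/8
IES = 581.5000 / (6/8) = 775.333 ms

775 ms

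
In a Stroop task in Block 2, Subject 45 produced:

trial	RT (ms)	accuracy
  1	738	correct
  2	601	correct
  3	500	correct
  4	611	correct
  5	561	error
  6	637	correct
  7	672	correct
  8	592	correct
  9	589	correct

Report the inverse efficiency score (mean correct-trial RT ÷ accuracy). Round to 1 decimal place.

694.7 ms

Correct trials (n=8): 738, 601, 500, 611, 637, 672, 592, 589
Mean correct RT = 4940/8 = 617.5000 ms
Proportion correct = 8/9
IES = 617.5000 / (8/9) = 694.688 ms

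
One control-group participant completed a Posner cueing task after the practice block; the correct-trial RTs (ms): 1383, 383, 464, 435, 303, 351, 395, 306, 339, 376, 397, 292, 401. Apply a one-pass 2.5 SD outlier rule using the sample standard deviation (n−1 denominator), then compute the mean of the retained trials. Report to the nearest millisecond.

n = 13, ΣRT = 5825, M = 448.077
Σ(x−M)² = 978492.92; s = √(978492.92/12) = 285.554
Cutoffs: 448.077 ± 2.5·285.554 → [-265.8, 1162.0]
Outside: 1383 → excluded.
Retained (n=12): Σ = 4442, mean = 4442/12 = 370.167

370 ms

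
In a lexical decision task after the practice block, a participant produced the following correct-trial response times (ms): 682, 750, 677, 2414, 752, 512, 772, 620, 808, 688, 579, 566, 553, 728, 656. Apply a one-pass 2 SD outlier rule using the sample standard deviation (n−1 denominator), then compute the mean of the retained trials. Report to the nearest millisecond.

n = 15, ΣRT = 11757, M = 783.800
Σ(x−M)² = 2954178.40; s = √(2954178.40/14) = 459.361
Cutoffs: 783.800 ± 2·459.361 → [-134.9, 1702.5]
Outside: 2414 → excluded.
Retained (n=14): Σ = 9343, mean = 9343/14 = 667.357

667 ms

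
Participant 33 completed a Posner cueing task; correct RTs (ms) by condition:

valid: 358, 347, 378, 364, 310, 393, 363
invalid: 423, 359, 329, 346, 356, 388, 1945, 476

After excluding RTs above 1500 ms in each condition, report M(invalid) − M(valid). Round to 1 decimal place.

invalid: exclude 1945
M(valid) = 2513/7 = 359.000
M(invalid) = 2677/7 = 382.429
Difference = 382.429 − 359.000 = 23.429 ms

23.4 ms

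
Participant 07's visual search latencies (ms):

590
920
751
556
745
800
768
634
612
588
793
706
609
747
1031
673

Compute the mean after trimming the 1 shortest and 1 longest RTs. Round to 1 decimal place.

Sorted: 556, 588, 590, 609, 612, 634, 673, 706, 745, 747, 751, 768, 793, 800, 920, 1031
Drop lowest 1 (556) and highest 1 (1031)
Remaining (n=14): Σ = 9936, mean = 9936/14 = 709.714

709.7 ms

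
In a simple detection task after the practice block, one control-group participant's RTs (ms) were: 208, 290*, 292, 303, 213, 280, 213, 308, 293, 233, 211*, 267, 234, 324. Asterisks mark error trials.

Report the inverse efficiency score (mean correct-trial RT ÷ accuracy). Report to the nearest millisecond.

308 ms

Correct trials (n=12): 208, 292, 303, 213, 280, 213, 308, 293, 233, 267, 234, 324
Mean correct RT = 3168/12 = 264.0000 ms
Proportion correct = 12/14
IES = 264.0000 / (12/14) = 308.000 ms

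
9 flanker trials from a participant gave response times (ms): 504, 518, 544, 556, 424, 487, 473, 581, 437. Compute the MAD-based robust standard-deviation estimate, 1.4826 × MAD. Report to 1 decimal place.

59.3 ms

Sorted: 424, 437, 473, 487, 504, 518, 544, 556, 581 → median = 504
|x − 504| sorted: 0, 14, 17, 31, 40, 52, 67, 77, 80 → MAD = 40
Robust SD ≈ 1.4826 × 40 = 59.304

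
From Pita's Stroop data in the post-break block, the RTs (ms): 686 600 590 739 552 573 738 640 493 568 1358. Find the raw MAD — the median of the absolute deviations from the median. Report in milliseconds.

48 ms

Sorted: 493, 552, 568, 573, 590, 600, 640, 686, 738, 739, 1358 → median = 600
|x − 600|: 86, 0, 10, 139, 48, 27, 138, 40, 107, 32, 758
Sorted deviations: 0, 10, 27, 32, 40, 48, 86, 107, 138, 139, 758 → MAD = 48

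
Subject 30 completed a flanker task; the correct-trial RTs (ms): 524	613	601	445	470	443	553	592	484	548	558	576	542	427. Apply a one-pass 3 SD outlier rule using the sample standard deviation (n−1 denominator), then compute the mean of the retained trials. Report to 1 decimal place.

n = 14, ΣRT = 7376, M = 526.857
Σ(x−M)² = 50687.71; s = √(50687.71/13) = 62.442
Cutoffs: 526.857 ± 3·62.442 → [339.5, 714.2]
No RTs fall outside the cutoffs; all 14 retained. Mean = 7376/14 = 526.857

526.9 ms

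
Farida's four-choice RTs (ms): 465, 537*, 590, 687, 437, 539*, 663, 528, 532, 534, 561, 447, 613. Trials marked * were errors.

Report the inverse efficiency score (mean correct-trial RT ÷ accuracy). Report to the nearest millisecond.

Correct trials (n=11): 465, 590, 687, 437, 663, 528, 532, 534, 561, 447, 613
Mean correct RT = 6057/11 = 550.6364 ms
Proportion correct = 11/13
IES = 550.6364 / (11/13) = 650.752 ms

651 ms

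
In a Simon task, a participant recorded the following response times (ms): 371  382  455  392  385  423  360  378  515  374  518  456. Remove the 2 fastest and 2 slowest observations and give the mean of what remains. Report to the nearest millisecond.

Sorted: 360, 371, 374, 378, 382, 385, 392, 423, 455, 456, 515, 518
Drop lowest 2 (360, 371) and highest 2 (515, 518)
Remaining (n=8): Σ = 3245, mean = 3245/8 = 405.625

406 ms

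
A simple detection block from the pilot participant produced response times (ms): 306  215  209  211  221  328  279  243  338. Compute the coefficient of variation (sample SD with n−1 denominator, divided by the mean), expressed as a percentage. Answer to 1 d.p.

n = 9, Σ = 2350, M = 261.1111
Σ(x−M)² = 22010.889; s = √(22010.889/8) = 52.4534
CV = 52.4534 / 261.1111 = 0.20089 = 20.089%

20.1%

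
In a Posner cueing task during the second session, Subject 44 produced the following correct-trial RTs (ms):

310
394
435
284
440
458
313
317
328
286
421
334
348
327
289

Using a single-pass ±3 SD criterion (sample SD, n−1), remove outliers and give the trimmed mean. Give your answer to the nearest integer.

352 ms

n = 15, ΣRT = 5284, M = 352.267
Σ(x−M)² = 51392.93; s = √(51392.93/14) = 60.588
Cutoffs: 352.267 ± 3·60.588 → [170.5, 534.0]
No RTs fall outside the cutoffs; all 15 retained. Mean = 5284/15 = 352.267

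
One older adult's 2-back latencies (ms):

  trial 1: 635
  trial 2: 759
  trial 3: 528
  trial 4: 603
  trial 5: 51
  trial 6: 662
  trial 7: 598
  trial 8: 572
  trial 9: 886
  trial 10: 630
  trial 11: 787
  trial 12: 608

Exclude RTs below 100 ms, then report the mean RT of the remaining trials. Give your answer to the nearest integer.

Excluded: 51
Retained (n=11): Σ = 7268
Mean = 7268/11 = 660.7273

661 ms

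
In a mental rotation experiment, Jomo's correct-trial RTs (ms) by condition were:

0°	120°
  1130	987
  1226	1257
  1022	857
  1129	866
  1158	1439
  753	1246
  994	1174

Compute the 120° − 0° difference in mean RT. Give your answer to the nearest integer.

M(0°) = 7412/7 = 1058.857
M(120°) = 7826/7 = 1118.000
Difference = 1118.000 − 1058.857 = 59.143 ms

59 ms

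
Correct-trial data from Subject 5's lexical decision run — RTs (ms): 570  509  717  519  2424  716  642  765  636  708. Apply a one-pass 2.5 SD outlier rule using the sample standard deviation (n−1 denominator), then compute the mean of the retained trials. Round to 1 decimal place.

642.4 ms

n = 10, ΣRT = 8206, M = 820.600
Σ(x−M)² = 2925168.40; s = √(2925168.40/9) = 570.104
Cutoffs: 820.600 ± 2.5·570.104 → [-604.7, 2245.9]
Outside: 2424 → excluded.
Retained (n=9): Σ = 5782, mean = 5782/9 = 642.444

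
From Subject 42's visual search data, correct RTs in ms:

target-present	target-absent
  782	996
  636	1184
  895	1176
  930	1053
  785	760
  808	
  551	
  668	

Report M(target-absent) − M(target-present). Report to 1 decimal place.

276.9 ms

M(target-present) = 6055/8 = 756.875
M(target-absent) = 5169/5 = 1033.800
Difference = 1033.800 − 756.875 = 276.925 ms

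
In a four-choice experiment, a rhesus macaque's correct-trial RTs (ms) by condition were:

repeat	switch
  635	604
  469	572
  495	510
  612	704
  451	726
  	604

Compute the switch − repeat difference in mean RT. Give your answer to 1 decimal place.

M(repeat) = 2662/5 = 532.400
M(switch) = 3720/6 = 620.000
Difference = 620.000 − 532.400 = 87.600 ms

87.6 ms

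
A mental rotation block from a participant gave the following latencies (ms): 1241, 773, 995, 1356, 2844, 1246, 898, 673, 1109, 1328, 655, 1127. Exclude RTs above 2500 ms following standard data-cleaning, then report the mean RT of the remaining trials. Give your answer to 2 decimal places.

1036.45 ms

Excluded: 2844
Retained (n=11): Σ = 11401
Mean = 11401/11 = 1036.4545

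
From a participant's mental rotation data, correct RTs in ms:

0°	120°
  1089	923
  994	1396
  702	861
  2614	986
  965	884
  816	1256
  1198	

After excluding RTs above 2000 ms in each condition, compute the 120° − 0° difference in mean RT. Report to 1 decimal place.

90.3 ms

0°: exclude 2614
M(0°) = 5764/6 = 960.667
M(120°) = 6306/6 = 1051.000
Difference = 1051.000 − 960.667 = 90.333 ms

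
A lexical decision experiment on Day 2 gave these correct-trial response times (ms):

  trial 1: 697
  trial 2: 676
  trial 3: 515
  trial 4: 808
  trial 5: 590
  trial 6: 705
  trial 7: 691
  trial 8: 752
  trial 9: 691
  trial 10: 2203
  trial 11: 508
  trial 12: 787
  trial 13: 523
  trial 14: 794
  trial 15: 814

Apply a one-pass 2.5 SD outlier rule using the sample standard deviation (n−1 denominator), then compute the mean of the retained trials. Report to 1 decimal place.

n = 15, ΣRT = 11754, M = 783.600
Σ(x−M)² = 2313233.60; s = √(2313233.60/14) = 406.486
Cutoffs: 783.600 ± 2.5·406.486 → [-232.6, 1799.8]
Outside: 2203 → excluded.
Retained (n=14): Σ = 9551, mean = 9551/14 = 682.214

682.2 ms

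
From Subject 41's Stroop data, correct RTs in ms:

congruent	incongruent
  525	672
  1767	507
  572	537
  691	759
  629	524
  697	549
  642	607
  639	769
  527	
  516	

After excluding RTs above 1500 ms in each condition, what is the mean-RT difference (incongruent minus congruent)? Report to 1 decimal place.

11.3 ms

congruent: exclude 1767
M(congruent) = 5438/9 = 604.222
M(incongruent) = 4924/8 = 615.500
Difference = 615.500 − 604.222 = 11.278 ms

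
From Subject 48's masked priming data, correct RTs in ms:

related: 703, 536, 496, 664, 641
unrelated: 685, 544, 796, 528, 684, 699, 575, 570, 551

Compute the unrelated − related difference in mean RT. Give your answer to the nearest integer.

18 ms

M(related) = 3040/5 = 608.000
M(unrelated) = 5632/9 = 625.778
Difference = 625.778 − 608.000 = 17.778 ms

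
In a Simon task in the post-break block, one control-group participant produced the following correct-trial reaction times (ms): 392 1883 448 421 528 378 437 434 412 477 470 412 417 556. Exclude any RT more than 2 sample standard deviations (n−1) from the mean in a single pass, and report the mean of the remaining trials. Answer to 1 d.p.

444.8 ms

n = 14, ΣRT = 7665, M = 547.500
Σ(x−M)² = 1952645.50; s = √(1952645.50/13) = 387.561
Cutoffs: 547.500 ± 2·387.561 → [-227.6, 1322.6]
Outside: 1883 → excluded.
Retained (n=13): Σ = 5782, mean = 5782/13 = 444.769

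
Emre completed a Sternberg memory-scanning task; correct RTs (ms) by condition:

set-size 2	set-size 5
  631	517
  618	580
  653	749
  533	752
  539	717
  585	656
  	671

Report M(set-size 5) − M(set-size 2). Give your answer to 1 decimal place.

M(set-size 2) = 3559/6 = 593.167
M(set-size 5) = 4642/7 = 663.143
Difference = 663.143 − 593.167 = 69.976 ms

70.0 ms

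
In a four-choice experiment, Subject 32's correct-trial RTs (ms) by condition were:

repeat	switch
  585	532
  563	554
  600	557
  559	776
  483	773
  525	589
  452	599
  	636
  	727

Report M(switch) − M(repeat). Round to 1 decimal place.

100.0 ms

M(repeat) = 3767/7 = 538.143
M(switch) = 5743/9 = 638.111
Difference = 638.111 − 538.143 = 99.968 ms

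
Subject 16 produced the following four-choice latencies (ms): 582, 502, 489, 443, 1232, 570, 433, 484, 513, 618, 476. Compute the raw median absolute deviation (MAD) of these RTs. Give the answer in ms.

59 ms

Sorted: 433, 443, 476, 484, 489, 502, 513, 570, 582, 618, 1232 → median = 502
|x − 502|: 80, 0, 13, 59, 730, 68, 69, 18, 11, 116, 26
Sorted deviations: 0, 11, 13, 18, 26, 59, 68, 69, 80, 116, 730 → MAD = 59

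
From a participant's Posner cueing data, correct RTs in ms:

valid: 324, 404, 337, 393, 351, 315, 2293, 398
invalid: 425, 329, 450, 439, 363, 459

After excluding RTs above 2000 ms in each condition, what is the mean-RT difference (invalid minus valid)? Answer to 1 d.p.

50.5 ms

valid: exclude 2293
M(valid) = 2522/7 = 360.286
M(invalid) = 2465/6 = 410.833
Difference = 410.833 − 360.286 = 50.548 ms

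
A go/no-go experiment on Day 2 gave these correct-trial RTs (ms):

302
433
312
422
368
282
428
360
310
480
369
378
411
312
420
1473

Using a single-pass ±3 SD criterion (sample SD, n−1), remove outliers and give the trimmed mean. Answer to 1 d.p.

372.5 ms

n = 16, ΣRT = 7060, M = 441.250
Σ(x−M)² = 1184567.00; s = √(1184567.00/15) = 281.018
Cutoffs: 441.250 ± 3·281.018 → [-401.8, 1284.3]
Outside: 1473 → excluded.
Retained (n=15): Σ = 5587, mean = 5587/15 = 372.467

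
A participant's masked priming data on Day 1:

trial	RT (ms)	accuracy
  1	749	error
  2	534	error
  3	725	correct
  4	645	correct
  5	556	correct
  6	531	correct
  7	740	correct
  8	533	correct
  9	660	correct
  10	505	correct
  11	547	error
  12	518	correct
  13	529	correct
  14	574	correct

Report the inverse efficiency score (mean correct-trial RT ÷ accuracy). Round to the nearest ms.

Correct trials (n=11): 725, 645, 556, 531, 740, 533, 660, 505, 518, 529, 574
Mean correct RT = 6516/11 = 592.3636 ms
Proportion correct = 11/14
IES = 592.3636 / (11/14) = 753.917 ms

754 ms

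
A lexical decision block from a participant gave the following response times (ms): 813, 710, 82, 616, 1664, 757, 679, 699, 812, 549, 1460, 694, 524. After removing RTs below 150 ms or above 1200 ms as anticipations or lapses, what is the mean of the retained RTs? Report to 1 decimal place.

685.3 ms

Excluded: 82, 1460, 1664
Retained (n=10): Σ = 6853
Mean = 6853/10 = 685.3000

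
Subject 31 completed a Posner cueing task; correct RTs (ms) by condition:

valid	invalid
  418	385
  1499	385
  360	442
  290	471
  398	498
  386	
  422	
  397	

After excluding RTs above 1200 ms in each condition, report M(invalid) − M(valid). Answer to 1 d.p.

valid: exclude 1499
M(valid) = 2671/7 = 381.571
M(invalid) = 2181/5 = 436.200
Difference = 436.200 − 381.571 = 54.629 ms

54.6 ms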